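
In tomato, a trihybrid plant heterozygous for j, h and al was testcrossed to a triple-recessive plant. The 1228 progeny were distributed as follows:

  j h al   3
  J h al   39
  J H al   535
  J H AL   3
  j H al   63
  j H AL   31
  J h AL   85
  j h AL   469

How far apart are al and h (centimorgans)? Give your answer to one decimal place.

The two most frequent reciprocal classes, J H al and j h AL, are the parental types, so the F1 was J H al / j h AL.
The two rarest classes, J H AL and j h al, are the double crossovers. Comparing them with the parentals, only the al allele has switched, so al is the middle locus and the order is h – al – j.
Crossovers in the h–al interval produce the single-crossover classes J h al and j H AL (39 + 31 = 70) plus the double crossovers (6).
RF(h–al) = (70 + 6) / 1228 = 76/1228 = 0.0619 → 6.2 centimorgans.

6.2 centimorgans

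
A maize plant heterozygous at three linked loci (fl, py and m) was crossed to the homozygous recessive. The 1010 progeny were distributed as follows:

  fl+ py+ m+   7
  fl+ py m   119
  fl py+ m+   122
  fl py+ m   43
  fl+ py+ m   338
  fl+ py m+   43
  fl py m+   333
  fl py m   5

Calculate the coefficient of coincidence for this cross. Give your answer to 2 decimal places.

0.49

The two most frequent reciprocal classes, fl py m+ and fl+ py+ m, are the parental types, so the F1 was fl py m+ / fl+ py+ m.
The two rarest classes, fl py m and fl+ py+ m+, are the double crossovers. Comparing them with the parentals, only the m allele has switched, so m is the middle locus and the order is fl – m – py.
fl–m: (86 + 12)/1010 = 0.0970; m–py: (241 + 12)/1010 = 0.2505.
Expected DCO frequency = 0.0970 × 0.2505 ≈ 0.02430; observed = 12/1010 ≈ 0.01188.
Coefficient of coincidence = 0.01188/0.02430 ≈ 0.49.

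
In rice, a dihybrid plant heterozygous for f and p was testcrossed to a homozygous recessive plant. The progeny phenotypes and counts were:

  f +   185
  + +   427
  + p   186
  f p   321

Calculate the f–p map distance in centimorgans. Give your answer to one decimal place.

The two most frequent classes, + + (427) and f p (321), are the parental types, so the F1 was + + / f p.
The recombinant classes are + p and f +: 186 + 185 = 371.
Recombination frequency = 371/1119 = 0.3315 ≈ 33.2%, i.e. 33.2 centimorgans.

33.2 centimorgans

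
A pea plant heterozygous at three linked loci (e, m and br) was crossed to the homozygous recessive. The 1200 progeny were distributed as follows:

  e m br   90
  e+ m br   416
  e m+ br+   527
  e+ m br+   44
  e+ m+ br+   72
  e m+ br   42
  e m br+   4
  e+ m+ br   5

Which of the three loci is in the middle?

The two most frequent reciprocal classes, e+ m br and e m+ br+, are the parental types, so the F1 was e+ m br / e m+ br+.
The two rarest classes, e+ m+ br and e m br+, are the double crossovers. Comparing them with the parentals, only the m allele has switched, so m is the middle locus and the order is e – m – br.

m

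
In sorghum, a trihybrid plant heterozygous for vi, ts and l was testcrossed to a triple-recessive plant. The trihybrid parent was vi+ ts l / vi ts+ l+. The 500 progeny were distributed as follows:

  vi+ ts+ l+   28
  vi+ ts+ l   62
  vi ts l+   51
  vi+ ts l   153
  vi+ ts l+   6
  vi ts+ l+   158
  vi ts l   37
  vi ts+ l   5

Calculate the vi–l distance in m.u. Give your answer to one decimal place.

The two rarest classes, vi+ ts l+ and vi ts+ l, are the double crossovers. Comparing them with the parentals, only the l allele has switched, so l is the middle locus and the order is vi – l – ts.
Crossovers in the vi–l interval produce the single-crossover classes vi ts l and vi+ ts+ l+ (37 + 28 = 65) plus the double crossovers (11).
RF(vi–l) = (65 + 11) / 500 = 76/500 = 0.1520 → 15.2 m.u.

15.2 m.u.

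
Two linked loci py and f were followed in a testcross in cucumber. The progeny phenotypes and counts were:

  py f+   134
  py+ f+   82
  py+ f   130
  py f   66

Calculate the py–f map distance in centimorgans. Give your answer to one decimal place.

35.9 centimorgans

The two most frequent classes, py+ f (130) and py f+ (134), are the parental types, so the F1 was py+ f / py f+.
The recombinant classes are py+ f+ and py f: 82 + 66 = 148.
Recombination frequency = 148/412 = 0.3592 ≈ 35.9%, i.e. 35.9 centimorgans.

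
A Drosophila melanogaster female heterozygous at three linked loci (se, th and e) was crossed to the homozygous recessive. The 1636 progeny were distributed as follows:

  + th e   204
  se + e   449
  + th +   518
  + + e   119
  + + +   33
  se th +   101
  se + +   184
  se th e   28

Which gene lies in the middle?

th

The two most frequent reciprocal classes, se + e and + th +, are the parental types, so the F1 was se + e / + th +.
The two rarest classes, se th e and + + +, are the double crossovers. Comparing them with the parentals, only the th allele has switched, so th is the middle locus and the order is e – th – se.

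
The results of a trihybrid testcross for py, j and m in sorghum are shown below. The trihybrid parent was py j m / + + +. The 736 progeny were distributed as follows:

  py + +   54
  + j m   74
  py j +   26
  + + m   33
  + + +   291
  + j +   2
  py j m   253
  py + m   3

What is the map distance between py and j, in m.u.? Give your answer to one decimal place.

18.1 m.u.

The two rarest classes, py + m and + j +, are the double crossovers. Comparing them with the parentals, only the j allele has switched, so j is the middle locus and the order is py – j – m.
Crossovers in the py–j interval produce the single-crossover classes + j m and py + + (74 + 54 = 128) plus the double crossovers (5).
RF(py–j) = (128 + 5) / 736 = 133/736 = 0.1807 → 18.1 m.u.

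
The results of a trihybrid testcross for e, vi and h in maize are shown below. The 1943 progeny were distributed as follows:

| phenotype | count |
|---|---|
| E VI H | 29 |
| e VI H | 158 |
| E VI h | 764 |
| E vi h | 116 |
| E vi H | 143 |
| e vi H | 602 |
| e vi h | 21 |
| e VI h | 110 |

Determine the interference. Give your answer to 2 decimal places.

0.01

The two most frequent reciprocal classes, E VI h and e vi H, are the parental types, so the F1 was E VI h / e vi H.
The two rarest classes, E VI H and e vi h, are the double crossovers. Comparing them with the parentals, only the h allele has switched, so h is the middle locus and the order is e – h – vi.
e–h: (253 + 50)/1943 = 0.1559; h–vi: (274 + 50)/1943 = 0.1668.
Expected DCO frequency = 0.1559 × 0.1668 ≈ 0.02600; observed = 50/1943 ≈ 0.02573.
Coefficient of coincidence = 0.02573/0.02600 ≈ 0.99; interference = 1 − 0.99 = 0.01.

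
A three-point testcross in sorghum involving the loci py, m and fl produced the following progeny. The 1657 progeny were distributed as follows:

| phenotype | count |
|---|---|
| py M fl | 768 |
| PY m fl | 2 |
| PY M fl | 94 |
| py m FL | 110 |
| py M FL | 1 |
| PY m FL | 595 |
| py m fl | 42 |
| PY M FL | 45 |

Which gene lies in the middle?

The two most frequent reciprocal classes, PY m FL and py M fl, are the parental types, so the F1 was PY m FL / py M fl.
The two rarest classes, PY m fl and py M FL, are the double crossovers. Comparing them with the parentals, only the fl allele has switched, so fl is the middle locus and the order is py – fl – m.

fl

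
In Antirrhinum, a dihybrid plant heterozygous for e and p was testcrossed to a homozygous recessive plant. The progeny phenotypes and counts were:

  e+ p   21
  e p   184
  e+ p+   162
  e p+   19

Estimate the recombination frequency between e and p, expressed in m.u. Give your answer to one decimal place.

10.4 m.u.

The two most frequent classes, e+ p+ (162) and e p (184), are the parental types, so the F1 was e+ p+ / e p.
The recombinant classes are e+ p and e p+: 21 + 19 = 40.
Recombination frequency = 40/386 = 0.1036 ≈ 10.4%, i.e. 10.4 m.u.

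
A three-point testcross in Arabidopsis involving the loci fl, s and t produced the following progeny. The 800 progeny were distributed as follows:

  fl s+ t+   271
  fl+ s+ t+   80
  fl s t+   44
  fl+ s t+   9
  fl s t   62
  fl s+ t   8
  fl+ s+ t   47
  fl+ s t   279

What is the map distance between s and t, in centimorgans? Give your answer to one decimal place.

The two most frequent reciprocal classes, fl+ s t and fl s+ t+, are the parental types, so the F1 was fl+ s t / fl s+ t+.
The two rarest classes, fl+ s t+ and fl s+ t, are the double crossovers. Comparing them with the parentals, only the t allele has switched, so t is the middle locus and the order is fl – t – s.
Crossovers in the t–s interval produce the single-crossover classes fl+ s+ t and fl s t+ (47 + 44 = 91) plus the double crossovers (17).
RF(t–s) = (91 + 17) / 800 = 108/800 = 0.1350 → 13.5 centimorgans.

13.5 centimorgans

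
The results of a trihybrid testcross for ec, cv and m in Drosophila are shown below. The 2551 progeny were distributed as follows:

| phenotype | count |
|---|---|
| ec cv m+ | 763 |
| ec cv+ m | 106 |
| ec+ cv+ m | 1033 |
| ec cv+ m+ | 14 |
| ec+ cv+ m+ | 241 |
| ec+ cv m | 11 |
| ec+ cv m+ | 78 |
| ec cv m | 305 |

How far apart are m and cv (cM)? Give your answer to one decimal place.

22.4 cM

The two most frequent reciprocal classes, ec cv m+ and ec+ cv+ m, are the parental types, so the F1 was ec cv m+ / ec+ cv+ m.
The two rarest classes, ec cv+ m+ and ec+ cv m, are the double crossovers. Comparing them with the parentals, only the cv allele has switched, so cv is the middle locus and the order is m – cv – ec.
Crossovers in the m–cv interval produce the single-crossover classes ec cv m and ec+ cv+ m+ (305 + 241 = 546) plus the double crossovers (25).
RF(m–cv) = (546 + 25) / 2551 = 571/2551 = 0.2238 → 22.4 cM.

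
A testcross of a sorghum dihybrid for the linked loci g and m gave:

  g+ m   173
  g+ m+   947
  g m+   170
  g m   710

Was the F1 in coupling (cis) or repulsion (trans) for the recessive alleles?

cis

The two most frequent classes are g+ m+ (947) and g m (710); these are the parental (non-recombinant) types.
So the F1 carried g+ m+ on one chromosome and g m on the other — the recessive alleles are on the same chromosome (cis / coupling).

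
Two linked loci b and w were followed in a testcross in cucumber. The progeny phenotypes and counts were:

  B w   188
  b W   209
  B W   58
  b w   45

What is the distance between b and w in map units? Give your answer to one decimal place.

The two most frequent classes, B w (188) and b W (209), are the parental types, so the F1 was B w / b W.
The recombinant classes are B W and b w: 58 + 45 = 103.
Recombination frequency = 103/500 = 0.2060 ≈ 20.6%, i.e. 20.6 map units.

20.6 map units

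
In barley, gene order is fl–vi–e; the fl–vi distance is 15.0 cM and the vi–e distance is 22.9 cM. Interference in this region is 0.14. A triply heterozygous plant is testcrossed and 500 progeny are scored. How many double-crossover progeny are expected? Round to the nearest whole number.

15

Map distances give recombination frequencies of 0.150 and 0.229 for the two intervals.
With interference 0.14 (so coincidence = 0.86), expected double-crossover frequency = 0.150 × 0.229 × 0.86 = 0.02954.
Expected number = 0.02954 × 500 = 14.77 ≈ 15.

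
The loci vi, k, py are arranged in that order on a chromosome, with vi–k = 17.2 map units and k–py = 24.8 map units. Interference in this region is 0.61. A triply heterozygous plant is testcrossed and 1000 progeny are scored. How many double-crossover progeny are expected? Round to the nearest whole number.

Map distances give recombination frequencies of 0.172 and 0.248 for the two intervals.
With interference 0.61 (so coincidence = 0.39), expected double-crossover frequency = 0.172 × 0.248 × 0.39 = 0.01664.
Expected number = 0.01664 × 1000 = 16.64 ≈ 17.

17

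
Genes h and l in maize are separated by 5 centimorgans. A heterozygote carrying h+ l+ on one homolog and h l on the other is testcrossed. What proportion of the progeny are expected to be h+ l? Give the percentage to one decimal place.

2.5%

A map distance of 5 centimorgans corresponds to a recombination frequency of 0.050.
The F1 is h+ l+ / h l, so h+ l is a recombinant gamete class with expected frequency r/2 = 0.050/2 = 0.0250.
That is 0.0250 = 2.5% of the progeny.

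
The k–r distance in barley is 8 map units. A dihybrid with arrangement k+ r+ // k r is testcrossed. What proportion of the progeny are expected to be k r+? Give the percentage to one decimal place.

A map distance of 8 map units corresponds to a recombination frequency of 0.080.
The F1 is k+ r+ / k r, so k r+ is a recombinant gamete class with expected frequency r/2 = 0.080/2 = 0.0400.
That is 0.0400 = 4.0% of the progeny.

4.0%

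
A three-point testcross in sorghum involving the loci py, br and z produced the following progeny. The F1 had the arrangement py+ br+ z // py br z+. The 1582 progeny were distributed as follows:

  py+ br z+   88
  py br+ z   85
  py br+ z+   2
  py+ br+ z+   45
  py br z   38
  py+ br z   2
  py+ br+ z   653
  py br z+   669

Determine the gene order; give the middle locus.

The two rarest classes, py+ br z and py br+ z+, are the double crossovers. Comparing them with the parentals, only the br allele has switched, so br is the middle locus and the order is z – br – py.

br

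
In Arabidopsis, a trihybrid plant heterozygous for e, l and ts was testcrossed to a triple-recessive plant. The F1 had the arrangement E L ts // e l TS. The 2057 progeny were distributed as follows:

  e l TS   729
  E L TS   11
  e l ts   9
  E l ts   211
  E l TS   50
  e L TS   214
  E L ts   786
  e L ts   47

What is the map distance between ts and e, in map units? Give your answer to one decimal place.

5.7 map units

The two rarest classes, E L TS and e l ts, are the double crossovers. Comparing them with the parentals, only the ts allele has switched, so ts is the middle locus and the order is l – ts – e.
Crossovers in the ts–e interval produce the single-crossover classes e L ts and E l TS (47 + 50 = 97) plus the double crossovers (20).
RF(ts–e) = (97 + 20) / 2057 = 117/2057 = 0.0569 → 5.7 map units.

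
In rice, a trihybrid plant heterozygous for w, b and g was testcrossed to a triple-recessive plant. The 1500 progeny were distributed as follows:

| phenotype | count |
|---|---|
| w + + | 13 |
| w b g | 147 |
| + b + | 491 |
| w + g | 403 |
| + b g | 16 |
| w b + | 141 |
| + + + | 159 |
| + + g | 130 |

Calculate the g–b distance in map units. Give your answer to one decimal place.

22.3 map units

The two most frequent reciprocal classes, + b + and w + g, are the parental types, so the F1 was + b + / w + g.
The two rarest classes, + b g and w + +, are the double crossovers. Comparing them with the parentals, only the g allele has switched, so g is the middle locus and the order is w – g – b.
Crossovers in the g–b interval produce the single-crossover classes + + + and w b g (159 + 147 = 306) plus the double crossovers (29).
RF(g–b) = (306 + 29) / 1500 = 335/1500 = 0.2233 → 22.3 map units.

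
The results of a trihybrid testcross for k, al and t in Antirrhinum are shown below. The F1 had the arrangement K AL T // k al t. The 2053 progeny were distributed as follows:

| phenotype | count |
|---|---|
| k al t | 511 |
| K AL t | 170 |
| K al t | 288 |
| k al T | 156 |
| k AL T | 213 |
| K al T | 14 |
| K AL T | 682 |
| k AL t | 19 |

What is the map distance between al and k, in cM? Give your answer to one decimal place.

26.0 cM

The two rarest classes, K al T and k AL t, are the double crossovers. Comparing them with the parentals, only the al allele has switched, so al is the middle locus and the order is t – al – k.
Crossovers in the al–k interval produce the single-crossover classes k AL T and K al t (213 + 288 = 501) plus the double crossovers (33).
RF(al–k) = (501 + 33) / 2053 = 534/2053 = 0.2601 → 26.0 cM.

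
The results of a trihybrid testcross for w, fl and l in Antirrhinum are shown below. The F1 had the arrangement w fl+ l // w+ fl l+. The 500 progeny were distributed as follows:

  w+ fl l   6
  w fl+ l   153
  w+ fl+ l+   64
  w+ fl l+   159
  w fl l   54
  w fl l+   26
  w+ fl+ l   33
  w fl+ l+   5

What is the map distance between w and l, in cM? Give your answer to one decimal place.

The two rarest classes, w fl+ l+ and w+ fl l, are the double crossovers. Comparing them with the parentals, only the l allele has switched, so l is the middle locus and the order is w – l – fl.
Crossovers in the w–l interval produce the single-crossover classes w+ fl+ l and w fl l+ (33 + 26 = 59) plus the double crossovers (11).
RF(w–l) = (59 + 11) / 500 = 70/500 = 0.1400 → 14.0 cM.

14.0 cM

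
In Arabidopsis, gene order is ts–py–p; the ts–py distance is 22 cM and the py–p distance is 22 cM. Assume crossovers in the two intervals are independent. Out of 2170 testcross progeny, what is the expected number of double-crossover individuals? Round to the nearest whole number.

Map distances give recombination frequencies of 0.220 and 0.220 for the two intervals.
With no interference, expected double-crossover frequency = 0.220 × 0.220 = 0.04840.
Expected number = 0.04840 × 2170 = 105.03 ≈ 105.

105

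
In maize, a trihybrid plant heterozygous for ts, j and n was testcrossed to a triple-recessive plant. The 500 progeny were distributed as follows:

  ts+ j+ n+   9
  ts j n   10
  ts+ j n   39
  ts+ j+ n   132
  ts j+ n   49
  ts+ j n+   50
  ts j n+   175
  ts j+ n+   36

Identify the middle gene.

The two most frequent reciprocal classes, ts+ j+ n and ts j n+, are the parental types, so the F1 was ts+ j+ n / ts j n+.
The two rarest classes, ts+ j+ n+ and ts j n, are the double crossovers. Comparing them with the parentals, only the n allele has switched, so n is the middle locus and the order is ts – n – j.

n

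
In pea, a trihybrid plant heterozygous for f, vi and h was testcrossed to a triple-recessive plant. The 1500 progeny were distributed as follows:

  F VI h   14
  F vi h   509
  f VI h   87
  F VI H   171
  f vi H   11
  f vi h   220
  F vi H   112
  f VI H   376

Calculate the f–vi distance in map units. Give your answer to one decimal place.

27.7 map units

The two most frequent reciprocal classes, F vi h and f VI H, are the parental types, so the F1 was F vi h / f VI H.
The two rarest classes, F VI h and f vi H, are the double crossovers. Comparing them with the parentals, only the vi allele has switched, so vi is the middle locus and the order is h – vi – f.
Crossovers in the vi–f interval produce the single-crossover classes f vi h and F VI H (220 + 171 = 391) plus the double crossovers (25).
RF(vi–f) = (391 + 25) / 1500 = 416/1500 = 0.2773 → 27.7 map units.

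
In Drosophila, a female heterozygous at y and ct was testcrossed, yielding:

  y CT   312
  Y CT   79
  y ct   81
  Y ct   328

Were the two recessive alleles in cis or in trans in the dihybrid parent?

The two most frequent classes are Y ct (328) and y CT (312); these are the parental (non-recombinant) types.
So the F1 carried Y ct on one chromosome and y CT on the other — the recessive alleles are on opposite chromosomes (trans / repulsion).

trans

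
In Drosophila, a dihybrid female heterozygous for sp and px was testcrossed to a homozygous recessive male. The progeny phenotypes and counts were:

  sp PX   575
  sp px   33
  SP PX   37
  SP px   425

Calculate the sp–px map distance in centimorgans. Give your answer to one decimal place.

The two most frequent classes, SP px (425) and sp PX (575), are the parental types, so the F1 was SP px / sp PX.
The recombinant classes are SP PX and sp px: 37 + 33 = 70.
Recombination frequency = 70/1070 = 0.0654 ≈ 6.5%, i.e. 6.5 centimorgans.

6.5 centimorgans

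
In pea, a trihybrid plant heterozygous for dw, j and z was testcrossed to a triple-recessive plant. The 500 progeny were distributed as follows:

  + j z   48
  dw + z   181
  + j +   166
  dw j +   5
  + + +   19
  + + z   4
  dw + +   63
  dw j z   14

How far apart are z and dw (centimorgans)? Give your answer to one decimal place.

24.0 centimorgans

The two most frequent reciprocal classes, + j + and dw + z, are the parental types, so the F1 was + j + / dw + z.
The two rarest classes, dw j + and + + z, are the double crossovers. Comparing them with the parentals, only the dw allele has switched, so dw is the middle locus and the order is z – dw – j.
Crossovers in the z–dw interval produce the single-crossover classes + j z and dw + + (48 + 63 = 111) plus the double crossovers (9).
RF(z–dw) = (111 + 9) / 500 = 120/500 = 0.2400 → 24.0 centimorgans.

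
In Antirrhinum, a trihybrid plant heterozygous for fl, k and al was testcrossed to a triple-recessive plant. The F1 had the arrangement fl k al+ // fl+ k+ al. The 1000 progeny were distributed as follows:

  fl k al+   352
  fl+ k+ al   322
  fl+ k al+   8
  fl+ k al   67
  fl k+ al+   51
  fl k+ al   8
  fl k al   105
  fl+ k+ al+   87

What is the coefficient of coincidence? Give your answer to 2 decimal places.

0.57

The two rarest classes, fl+ k al+ and fl k+ al, are the double crossovers. Comparing them with the parentals, only the fl allele has switched, so fl is the middle locus and the order is al – fl – k.
al–fl: (192 + 16)/1000 = 0.2080; fl–k: (118 + 16)/1000 = 0.1340.
Expected DCO frequency = 0.2080 × 0.1340 ≈ 0.02787; observed = 16/1000 ≈ 0.01600.
Coefficient of coincidence = 0.01600/0.02787 ≈ 0.57.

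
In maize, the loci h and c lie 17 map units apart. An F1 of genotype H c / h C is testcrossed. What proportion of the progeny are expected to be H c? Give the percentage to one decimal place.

A map distance of 17 map units corresponds to a recombination frequency of 0.170.
The F1 is H c / h C, so H c is a parental gamete class with expected frequency (1 − r)/2 = 0.830/2 = 0.4150.
That is 0.4150 = 41.5% of the progeny.

41.5%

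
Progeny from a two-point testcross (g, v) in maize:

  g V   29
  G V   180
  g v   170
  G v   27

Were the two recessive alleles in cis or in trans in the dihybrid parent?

The two most frequent classes are G V (180) and g v (170); these are the parental (non-recombinant) types.
So the F1 carried G V on one chromosome and g v on the other — the recessive alleles are on the same chromosome (cis / coupling).

cis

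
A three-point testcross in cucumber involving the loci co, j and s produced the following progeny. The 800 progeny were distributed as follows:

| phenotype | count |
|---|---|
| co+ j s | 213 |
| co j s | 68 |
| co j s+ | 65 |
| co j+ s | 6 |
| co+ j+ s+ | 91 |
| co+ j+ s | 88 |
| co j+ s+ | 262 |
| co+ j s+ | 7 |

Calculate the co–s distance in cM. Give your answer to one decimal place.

21.5 cM

The two most frequent reciprocal classes, co+ j s and co j+ s+, are the parental types, so the F1 was co+ j s / co j+ s+.
The two rarest classes, co+ j s+ and co j+ s, are the double crossovers. Comparing them with the parentals, only the s allele has switched, so s is the middle locus and the order is j – s – co.
Crossovers in the s–co interval produce the single-crossover classes co j s and co+ j+ s+ (68 + 91 = 159) plus the double crossovers (13).
RF(s–co) = (159 + 13) / 800 = 172/800 = 0.2150 → 21.5 cM.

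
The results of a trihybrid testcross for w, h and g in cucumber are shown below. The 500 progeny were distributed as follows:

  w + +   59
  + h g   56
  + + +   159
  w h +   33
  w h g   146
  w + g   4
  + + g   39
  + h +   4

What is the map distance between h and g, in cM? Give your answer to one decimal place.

16.0 cM

The two most frequent reciprocal classes, + + + and w h g, are the parental types, so the F1 was + + + / w h g.
The two rarest classes, + h + and w + g, are the double crossovers. Comparing them with the parentals, only the h allele has switched, so h is the middle locus and the order is w – h – g.
Crossovers in the h–g interval produce the single-crossover classes + + g and w h + (39 + 33 = 72) plus the double crossovers (8).
RF(h–g) = (72 + 8) / 500 = 80/500 = 0.1600 → 16.0 cM.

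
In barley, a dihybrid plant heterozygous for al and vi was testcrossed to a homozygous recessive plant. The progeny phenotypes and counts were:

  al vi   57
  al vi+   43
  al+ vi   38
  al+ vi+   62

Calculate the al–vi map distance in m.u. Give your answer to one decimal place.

40.5 m.u.

The two most frequent classes, al+ vi+ (62) and al vi (57), are the parental types, so the F1 was al+ vi+ / al vi.
The recombinant classes are al+ vi and al vi+: 38 + 43 = 81.
Recombination frequency = 81/200 = 0.4050 ≈ 40.5%, i.e. 40.5 m.u.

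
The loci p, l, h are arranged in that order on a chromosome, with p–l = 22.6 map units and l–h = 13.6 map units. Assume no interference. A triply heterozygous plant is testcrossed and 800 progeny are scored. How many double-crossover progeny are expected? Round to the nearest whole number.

Map distances give recombination frequencies of 0.226 and 0.136 for the two intervals.
With no interference, expected double-crossover frequency = 0.226 × 0.136 = 0.03074.
Expected number = 0.03074 × 800 = 24.59 ≈ 25.

25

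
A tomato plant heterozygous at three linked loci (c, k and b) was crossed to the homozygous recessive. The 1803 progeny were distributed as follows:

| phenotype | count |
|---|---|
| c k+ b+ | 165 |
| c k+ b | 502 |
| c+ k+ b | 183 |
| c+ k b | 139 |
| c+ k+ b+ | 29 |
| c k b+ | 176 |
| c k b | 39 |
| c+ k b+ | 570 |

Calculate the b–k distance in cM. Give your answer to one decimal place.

The two most frequent reciprocal classes, c+ k b+ and c k+ b, are the parental types, so the F1 was c+ k b+ / c k+ b.
The two rarest classes, c+ k+ b+ and c k b, are the double crossovers. Comparing them with the parentals, only the k allele has switched, so k is the middle locus and the order is b – k – c.
Crossovers in the b–k interval produce the single-crossover classes c+ k b and c k+ b+ (139 + 165 = 304) plus the double crossovers (68).
RF(b–k) = (304 + 68) / 1803 = 372/1803 = 0.2063 → 20.6 cM.

20.6 cM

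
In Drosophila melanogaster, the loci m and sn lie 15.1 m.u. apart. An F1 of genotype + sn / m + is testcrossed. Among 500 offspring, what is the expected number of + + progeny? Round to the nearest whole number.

A map distance of 15.1 m.u. corresponds to a recombination frequency of 0.151.
The F1 is + sn / m +, so + + is a recombinant gamete class with expected frequency r/2 = 0.151/2 = 0.0755.
Expected number = 0.0755 × 500 = 37.75 ≈ 38.

38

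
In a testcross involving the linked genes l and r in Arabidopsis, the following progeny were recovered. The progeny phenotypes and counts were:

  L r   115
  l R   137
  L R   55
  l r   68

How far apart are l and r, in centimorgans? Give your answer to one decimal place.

The two most frequent classes, L r (115) and l R (137), are the parental types, so the F1 was L r / l R.
The recombinant classes are L R and l r: 55 + 68 = 123.
Recombination frequency = 123/375 = 0.3280 ≈ 32.8%, i.e. 32.8 centimorgans.

32.8 centimorgans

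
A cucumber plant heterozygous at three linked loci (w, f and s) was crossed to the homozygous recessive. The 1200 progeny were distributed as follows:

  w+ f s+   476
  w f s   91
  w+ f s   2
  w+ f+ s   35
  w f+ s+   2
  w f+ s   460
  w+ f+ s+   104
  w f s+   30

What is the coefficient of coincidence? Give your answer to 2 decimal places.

The two most frequent reciprocal classes, w+ f s+ and w f+ s, are the parental types, so the F1 was w+ f s+ / w f+ s.
The two rarest classes, w+ f s and w f+ s+, are the double crossovers. Comparing them with the parentals, only the s allele has switched, so s is the middle locus and the order is w – s – f.
w–s: (65 + 4)/1200 = 0.0575; s–f: (195 + 4)/1200 = 0.1658.
Expected DCO frequency = 0.0575 × 0.1658 ≈ 0.00953; observed = 4/1200 ≈ 0.00333.
Coefficient of coincidence = 0.00333/0.00953 ≈ 0.35.

0.35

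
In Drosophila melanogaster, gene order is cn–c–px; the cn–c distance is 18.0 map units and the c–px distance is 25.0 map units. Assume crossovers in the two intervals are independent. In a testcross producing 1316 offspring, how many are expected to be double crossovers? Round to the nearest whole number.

59

Map distances give recombination frequencies of 0.180 and 0.250 for the two intervals.
With no interference, expected double-crossover frequency = 0.180 × 0.250 = 0.04500.
Expected number = 0.04500 × 1316 = 59.22 ≈ 59.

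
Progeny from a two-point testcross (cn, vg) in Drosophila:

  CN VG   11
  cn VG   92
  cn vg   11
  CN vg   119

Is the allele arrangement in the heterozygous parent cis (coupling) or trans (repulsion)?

The two most frequent classes are CN vg (119) and cn VG (92); these are the parental (non-recombinant) types.
So the F1 carried CN vg on one chromosome and cn VG on the other — the recessive alleles are on opposite chromosomes (trans / repulsion).

trans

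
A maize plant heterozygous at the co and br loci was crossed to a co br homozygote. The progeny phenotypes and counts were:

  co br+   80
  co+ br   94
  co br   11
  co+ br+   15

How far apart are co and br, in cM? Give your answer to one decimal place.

13.0 cM

The two most frequent classes, co+ br (94) and co br+ (80), are the parental types, so the F1 was co+ br / co br+.
The recombinant classes are co+ br+ and co br: 15 + 11 = 26.
Recombination frequency = 26/200 = 0.1300 ≈ 13.0%, i.e. 13.0 cM.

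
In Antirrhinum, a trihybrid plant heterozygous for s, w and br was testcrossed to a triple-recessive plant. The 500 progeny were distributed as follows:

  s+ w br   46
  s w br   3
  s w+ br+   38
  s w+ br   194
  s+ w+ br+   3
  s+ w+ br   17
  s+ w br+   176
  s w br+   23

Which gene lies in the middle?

w

The two most frequent reciprocal classes, s+ w br+ and s w+ br, are the parental types, so the F1 was s+ w br+ / s w+ br.
The two rarest classes, s+ w+ br+ and s w br, are the double crossovers. Comparing them with the parentals, only the w allele has switched, so w is the middle locus and the order is s – w – br.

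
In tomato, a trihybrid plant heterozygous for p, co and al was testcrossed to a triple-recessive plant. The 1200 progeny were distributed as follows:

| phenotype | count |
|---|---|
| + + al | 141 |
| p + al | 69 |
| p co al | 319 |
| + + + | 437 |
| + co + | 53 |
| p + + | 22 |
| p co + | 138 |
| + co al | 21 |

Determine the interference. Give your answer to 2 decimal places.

The two most frequent reciprocal classes, + + + and p co al, are the parental types, so the F1 was + + + / p co al.
The two rarest classes, p + + and + co al, are the double crossovers. Comparing them with the parentals, only the p allele has switched, so p is the middle locus and the order is co – p – al.
co–p: (122 + 43)/1200 = 0.1375; p–al: (279 + 43)/1200 = 0.2683.
Expected DCO frequency = 0.1375 × 0.2683 ≈ 0.03689; observed = 43/1200 ≈ 0.03583.
Coefficient of coincidence = 0.03583/0.03689 ≈ 0.97; interference = 1 − 0.97 = 0.03.

0.03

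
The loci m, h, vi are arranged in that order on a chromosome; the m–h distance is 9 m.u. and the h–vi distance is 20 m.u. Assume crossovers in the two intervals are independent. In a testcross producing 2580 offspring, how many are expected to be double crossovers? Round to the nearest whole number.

46

Map distances give recombination frequencies of 0.090 and 0.200 for the two intervals.
With no interference, expected double-crossover frequency = 0.090 × 0.200 = 0.01800.
Expected number = 0.01800 × 2580 = 46.44 ≈ 46.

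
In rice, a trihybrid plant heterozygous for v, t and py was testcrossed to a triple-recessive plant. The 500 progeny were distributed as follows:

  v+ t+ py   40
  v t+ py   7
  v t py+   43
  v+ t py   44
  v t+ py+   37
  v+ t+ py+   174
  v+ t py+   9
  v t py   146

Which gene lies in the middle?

t

The two most frequent reciprocal classes, v t py and v+ t+ py+, are the parental types, so the F1 was v t py / v+ t+ py+.
The two rarest classes, v t+ py and v+ t py+, are the double crossovers. Comparing them with the parentals, only the t allele has switched, so t is the middle locus and the order is py – t – v.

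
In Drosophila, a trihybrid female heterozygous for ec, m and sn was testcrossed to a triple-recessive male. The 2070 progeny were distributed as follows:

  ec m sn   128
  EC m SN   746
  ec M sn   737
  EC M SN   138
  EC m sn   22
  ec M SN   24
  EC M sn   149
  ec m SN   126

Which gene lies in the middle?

sn

The two most frequent reciprocal classes, EC m SN and ec M sn, are the parental types, so the F1 was EC m SN / ec M sn.
The two rarest classes, EC m sn and ec M SN, are the double crossovers. Comparing them with the parentals, only the sn allele has switched, so sn is the middle locus and the order is ec – sn – m.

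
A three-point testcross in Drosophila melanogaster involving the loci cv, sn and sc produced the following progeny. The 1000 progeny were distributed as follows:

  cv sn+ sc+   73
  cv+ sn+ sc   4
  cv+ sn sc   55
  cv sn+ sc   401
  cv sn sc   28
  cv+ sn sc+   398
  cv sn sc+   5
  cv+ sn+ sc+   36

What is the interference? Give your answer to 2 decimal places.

0.10

The two most frequent reciprocal classes, cv sn+ sc and cv+ sn sc+, are the parental types, so the F1 was cv sn+ sc / cv+ sn sc+.
The two rarest classes, cv+ sn+ sc and cv sn sc+, are the double crossovers. Comparing them with the parentals, only the cv allele has switched, so cv is the middle locus and the order is sn – cv – sc.
sn–cv: (64 + 9)/1000 = 0.0730; cv–sc: (128 + 9)/1000 = 0.1370.
Expected DCO frequency = 0.0730 × 0.1370 ≈ 0.01000; observed = 9/1000 ≈ 0.00900.
Coefficient of coincidence = 0.00900/0.01000 ≈ 0.90; interference = 1 − 0.90 = 0.10.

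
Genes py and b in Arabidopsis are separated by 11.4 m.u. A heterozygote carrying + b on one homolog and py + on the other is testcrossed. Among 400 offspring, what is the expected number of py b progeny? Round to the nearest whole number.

A map distance of 11.4 m.u. corresponds to a recombination frequency of 0.114.
The F1 is + b / py +, so py b is a recombinant gamete class with expected frequency r/2 = 0.114/2 = 0.0570.
Expected number = 0.0570 × 400 = 22.80 ≈ 23.

23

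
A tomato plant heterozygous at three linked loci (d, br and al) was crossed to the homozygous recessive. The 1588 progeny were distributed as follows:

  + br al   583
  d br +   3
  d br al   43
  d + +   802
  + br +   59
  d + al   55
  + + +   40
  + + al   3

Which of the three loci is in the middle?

The two most frequent reciprocal classes, + br al and d + +, are the parental types, so the F1 was + br al / d + +.
The two rarest classes, + + al and d br +, are the double crossovers. Comparing them with the parentals, only the br allele has switched, so br is the middle locus and the order is al – br – d.

br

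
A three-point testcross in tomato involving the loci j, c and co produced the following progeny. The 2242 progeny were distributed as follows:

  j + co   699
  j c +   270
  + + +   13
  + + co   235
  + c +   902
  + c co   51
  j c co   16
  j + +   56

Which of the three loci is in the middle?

The two most frequent reciprocal classes, + c + and j + co, are the parental types, so the F1 was + c + / j + co.
The two rarest classes, + + + and j c co, are the double crossovers. Comparing them with the parentals, only the c allele has switched, so c is the middle locus and the order is j – c – co.

c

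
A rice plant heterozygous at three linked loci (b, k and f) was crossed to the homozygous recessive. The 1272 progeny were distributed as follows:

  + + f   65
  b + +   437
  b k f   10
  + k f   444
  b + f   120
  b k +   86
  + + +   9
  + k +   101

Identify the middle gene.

The two most frequent reciprocal classes, + k f and b + +, are the parental types, so the F1 was + k f / b + +.
The two rarest classes, b k f and + + +, are the double crossovers. Comparing them with the parentals, only the b allele has switched, so b is the middle locus and the order is k – b – f.

b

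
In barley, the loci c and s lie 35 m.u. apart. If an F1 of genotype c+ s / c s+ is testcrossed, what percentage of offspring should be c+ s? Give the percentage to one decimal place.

32.5%

A map distance of 35 m.u. corresponds to a recombination frequency of 0.350.
The F1 is c+ s / c s+, so c+ s is a parental gamete class with expected frequency (1 − r)/2 = 0.650/2 = 0.3250.
That is 0.3250 = 32.5% of the progeny.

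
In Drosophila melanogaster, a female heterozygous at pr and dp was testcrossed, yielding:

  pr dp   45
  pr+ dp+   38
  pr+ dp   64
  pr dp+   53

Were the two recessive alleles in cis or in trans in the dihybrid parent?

trans

The two most frequent classes are pr+ dp (64) and pr dp+ (53); these are the parental (non-recombinant) types.
So the F1 carried pr+ dp on one chromosome and pr dp+ on the other — the recessive alleles are on opposite chromosomes (trans / repulsion).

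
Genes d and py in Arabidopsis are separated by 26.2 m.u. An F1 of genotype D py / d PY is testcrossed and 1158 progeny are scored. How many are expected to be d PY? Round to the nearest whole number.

A map distance of 26.2 m.u. corresponds to a recombination frequency of 0.262.
The F1 is D py / d PY, so d PY is a parental gamete class with expected frequency (1 − r)/2 = 0.738/2 = 0.3690.
Expected number = 0.3690 × 1158 = 427.30 ≈ 427.

427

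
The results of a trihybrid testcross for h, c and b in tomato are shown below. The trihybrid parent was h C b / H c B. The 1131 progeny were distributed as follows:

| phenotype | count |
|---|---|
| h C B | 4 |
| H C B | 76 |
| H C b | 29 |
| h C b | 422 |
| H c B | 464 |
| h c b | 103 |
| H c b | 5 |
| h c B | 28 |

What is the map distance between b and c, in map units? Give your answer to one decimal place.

The two rarest classes, h C B and H c b, are the double crossovers. Comparing them with the parentals, only the b allele has switched, so b is the middle locus and the order is c – b – h.
Crossovers in the c–b interval produce the single-crossover classes h c b and H C B (103 + 76 = 179) plus the double crossovers (9).
RF(c–b) = (179 + 9) / 1131 = 188/1131 = 0.1662 → 16.6 map units.

16.6 map units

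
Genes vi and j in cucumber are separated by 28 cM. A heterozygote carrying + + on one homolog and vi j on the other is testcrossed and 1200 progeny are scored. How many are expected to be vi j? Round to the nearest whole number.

432

A map distance of 28 cM corresponds to a recombination frequency of 0.280.
The F1 is + + / vi j, so vi j is a parental gamete class with expected frequency (1 − r)/2 = 0.720/2 = 0.3600.
Expected number = 0.3600 × 1200 = 432.00 ≈ 432.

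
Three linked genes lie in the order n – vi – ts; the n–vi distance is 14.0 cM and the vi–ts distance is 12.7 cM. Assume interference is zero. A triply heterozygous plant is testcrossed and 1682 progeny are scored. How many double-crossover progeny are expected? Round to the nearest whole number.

Map distances give recombination frequencies of 0.140 and 0.127 for the two intervals.
With no interference, expected double-crossover frequency = 0.140 × 0.127 = 0.01778.
Expected number = 0.01778 × 1682 = 29.91 ≈ 30.

30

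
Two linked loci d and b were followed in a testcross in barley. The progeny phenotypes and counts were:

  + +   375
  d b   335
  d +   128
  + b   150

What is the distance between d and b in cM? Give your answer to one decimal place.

28.1 cM

The two most frequent classes, + + (375) and d b (335), are the parental types, so the F1 was + + / d b.
The recombinant classes are + b and d +: 150 + 128 = 278.
Recombination frequency = 278/988 = 0.2814 ≈ 28.1%, i.e. 28.1 cM.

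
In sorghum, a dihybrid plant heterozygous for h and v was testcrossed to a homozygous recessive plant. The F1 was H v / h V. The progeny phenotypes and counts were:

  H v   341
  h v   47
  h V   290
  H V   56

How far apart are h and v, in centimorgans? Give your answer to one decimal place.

14.0 centimorgans

The recombinant classes are H V and h v: 56 + 47 = 103.
Recombination frequency = 103/734 = 0.1403 ≈ 14.0%, i.e. 14.0 centimorgans.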